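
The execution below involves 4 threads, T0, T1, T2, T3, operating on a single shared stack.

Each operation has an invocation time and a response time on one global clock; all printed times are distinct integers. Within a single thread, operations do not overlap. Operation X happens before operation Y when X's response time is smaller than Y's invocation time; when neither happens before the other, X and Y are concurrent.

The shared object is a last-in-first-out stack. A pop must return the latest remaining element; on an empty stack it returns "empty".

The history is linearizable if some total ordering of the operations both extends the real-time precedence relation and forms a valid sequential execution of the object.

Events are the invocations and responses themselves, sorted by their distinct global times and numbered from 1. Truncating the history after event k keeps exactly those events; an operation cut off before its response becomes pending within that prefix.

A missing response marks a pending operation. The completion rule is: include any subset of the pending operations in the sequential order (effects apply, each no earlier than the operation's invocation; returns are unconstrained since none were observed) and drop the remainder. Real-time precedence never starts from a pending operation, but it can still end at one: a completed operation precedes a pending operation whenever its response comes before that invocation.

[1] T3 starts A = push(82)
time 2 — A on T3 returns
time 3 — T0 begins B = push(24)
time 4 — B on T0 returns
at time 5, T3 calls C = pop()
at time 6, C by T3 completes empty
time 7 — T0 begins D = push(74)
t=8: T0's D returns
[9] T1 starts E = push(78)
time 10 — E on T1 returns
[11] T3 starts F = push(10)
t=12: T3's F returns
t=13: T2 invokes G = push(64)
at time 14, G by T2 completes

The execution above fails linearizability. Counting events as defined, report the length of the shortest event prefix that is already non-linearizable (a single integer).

events 1..5 are linearizable, e.g. via A, B:
after step 1 (A push(82)): stack <82>
after step 2 (B push(24)): stack <82,24>
include event 6 — C responding at 6 — and every candidate order breaks
sample order A, B, C stalls at step 3 — C pop() → empty has no legal effect

6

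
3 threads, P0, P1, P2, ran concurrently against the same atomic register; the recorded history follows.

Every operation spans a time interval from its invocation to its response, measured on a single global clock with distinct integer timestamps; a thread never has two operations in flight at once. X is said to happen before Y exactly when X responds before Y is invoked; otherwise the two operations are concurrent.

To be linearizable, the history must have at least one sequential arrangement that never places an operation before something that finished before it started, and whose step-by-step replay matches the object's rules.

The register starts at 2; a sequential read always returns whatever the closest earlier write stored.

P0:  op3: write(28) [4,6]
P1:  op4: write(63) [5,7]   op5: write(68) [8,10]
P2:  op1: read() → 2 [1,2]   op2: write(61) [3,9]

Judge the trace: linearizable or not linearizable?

witness order: op1, op2, op3, op4, op5
1. op1 read() → 2, leaving value 2
2. op2 write(61), leaving value 61
3. op3 write(28), leaving value 28
4. op4 write(63), leaving value 63
5. op5 write(68), leaving value 68

linearizable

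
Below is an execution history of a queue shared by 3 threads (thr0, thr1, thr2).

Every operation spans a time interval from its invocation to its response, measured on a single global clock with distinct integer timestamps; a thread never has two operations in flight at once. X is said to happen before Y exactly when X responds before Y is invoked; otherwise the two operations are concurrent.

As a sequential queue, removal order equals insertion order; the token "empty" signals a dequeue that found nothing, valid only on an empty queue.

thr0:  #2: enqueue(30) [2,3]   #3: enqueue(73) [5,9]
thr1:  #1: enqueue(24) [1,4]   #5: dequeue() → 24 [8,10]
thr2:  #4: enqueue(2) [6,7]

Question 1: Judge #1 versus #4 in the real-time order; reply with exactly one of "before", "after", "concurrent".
Answer: before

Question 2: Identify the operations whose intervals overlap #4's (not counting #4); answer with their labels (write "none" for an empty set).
Answer: #3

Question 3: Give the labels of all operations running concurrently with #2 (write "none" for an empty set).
Answer: #1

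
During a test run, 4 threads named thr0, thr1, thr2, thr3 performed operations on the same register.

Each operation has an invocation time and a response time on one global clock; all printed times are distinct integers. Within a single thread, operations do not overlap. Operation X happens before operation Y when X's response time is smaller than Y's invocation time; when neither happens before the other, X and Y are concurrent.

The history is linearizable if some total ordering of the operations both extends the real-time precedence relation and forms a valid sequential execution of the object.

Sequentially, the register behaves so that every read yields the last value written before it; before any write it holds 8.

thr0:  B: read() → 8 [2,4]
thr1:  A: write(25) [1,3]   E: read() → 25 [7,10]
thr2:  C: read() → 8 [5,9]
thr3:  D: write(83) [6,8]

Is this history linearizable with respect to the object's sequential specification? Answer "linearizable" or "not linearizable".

prefix check: 1..8 passes, 1..9 fails once C's time-9 response joins
real-time-consistent orders of the 4 completed operations: 4 — all fail the register replay
no escape via the 1 pending operation (E): every completion choice fails
for example A, B, C, D (pending dropped) fails at step 2: B read() → 8 is not legal there
for example A, B, D, C (pending dropped) fails at step 2: B read() → 8 is not legal there

not linearizable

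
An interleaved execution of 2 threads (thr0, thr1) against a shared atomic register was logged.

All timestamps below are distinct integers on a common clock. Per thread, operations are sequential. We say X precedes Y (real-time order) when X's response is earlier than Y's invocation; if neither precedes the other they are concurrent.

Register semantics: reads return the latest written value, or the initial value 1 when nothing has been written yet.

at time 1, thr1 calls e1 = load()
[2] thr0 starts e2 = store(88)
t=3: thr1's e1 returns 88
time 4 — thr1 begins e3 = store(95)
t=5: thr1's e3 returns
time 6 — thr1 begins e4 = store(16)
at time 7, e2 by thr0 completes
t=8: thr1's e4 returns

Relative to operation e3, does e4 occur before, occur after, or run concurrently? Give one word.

e4 spans [6,8], e3 spans [4,5]
resp(e3)=5 < inv(e4)=6

after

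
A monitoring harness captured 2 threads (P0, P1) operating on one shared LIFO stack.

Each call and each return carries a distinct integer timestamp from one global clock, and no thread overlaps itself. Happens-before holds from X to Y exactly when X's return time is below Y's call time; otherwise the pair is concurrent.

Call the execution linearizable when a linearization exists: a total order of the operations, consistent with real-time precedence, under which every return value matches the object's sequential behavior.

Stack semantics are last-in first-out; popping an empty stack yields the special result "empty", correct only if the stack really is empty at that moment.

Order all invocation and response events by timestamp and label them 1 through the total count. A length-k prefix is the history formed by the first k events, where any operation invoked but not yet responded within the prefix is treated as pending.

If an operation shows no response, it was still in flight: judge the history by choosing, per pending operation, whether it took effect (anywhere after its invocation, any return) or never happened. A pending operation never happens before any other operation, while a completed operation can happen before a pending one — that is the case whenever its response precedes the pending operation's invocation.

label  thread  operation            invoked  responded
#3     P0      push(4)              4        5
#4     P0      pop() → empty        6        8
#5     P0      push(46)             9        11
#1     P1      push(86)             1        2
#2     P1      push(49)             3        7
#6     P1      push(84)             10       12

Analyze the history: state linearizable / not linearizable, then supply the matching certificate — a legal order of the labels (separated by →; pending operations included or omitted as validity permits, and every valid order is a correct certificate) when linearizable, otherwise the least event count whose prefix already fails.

the violation lands at event 8, #4's response at time 8: events 1..7 linearize, events 1..8 do not
checked exhaustively: 3 real-time-consistent orders of 4 completed operations, zero legal LIFO stack replays
e.g. #1, #2, #3, #4: illegal at step 4, since #4 pop() → empty cannot apply there
e.g. #1, #3, #2, #4: illegal at step 4, since #4 pop() → empty cannot apply there

not linearizable — minimal violating prefix: 8 events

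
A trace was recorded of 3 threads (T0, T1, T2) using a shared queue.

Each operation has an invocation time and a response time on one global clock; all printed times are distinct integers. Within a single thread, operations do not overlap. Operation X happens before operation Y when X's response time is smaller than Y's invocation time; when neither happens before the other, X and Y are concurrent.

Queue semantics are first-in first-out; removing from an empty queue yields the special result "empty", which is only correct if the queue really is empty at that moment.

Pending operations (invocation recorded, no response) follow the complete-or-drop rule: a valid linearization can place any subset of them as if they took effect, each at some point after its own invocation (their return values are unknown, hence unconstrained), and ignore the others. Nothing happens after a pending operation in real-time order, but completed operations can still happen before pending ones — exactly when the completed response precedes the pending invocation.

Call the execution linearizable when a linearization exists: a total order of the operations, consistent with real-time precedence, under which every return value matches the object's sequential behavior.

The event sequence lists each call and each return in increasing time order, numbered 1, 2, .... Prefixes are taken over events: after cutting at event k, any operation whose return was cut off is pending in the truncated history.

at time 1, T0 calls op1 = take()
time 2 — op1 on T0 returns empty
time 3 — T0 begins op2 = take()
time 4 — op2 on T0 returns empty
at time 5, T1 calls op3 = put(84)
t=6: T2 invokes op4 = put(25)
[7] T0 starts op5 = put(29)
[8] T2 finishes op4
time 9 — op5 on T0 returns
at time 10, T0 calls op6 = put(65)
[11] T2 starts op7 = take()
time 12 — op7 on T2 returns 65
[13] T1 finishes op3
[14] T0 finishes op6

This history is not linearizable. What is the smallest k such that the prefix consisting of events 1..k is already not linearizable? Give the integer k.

one valid order for events 1..11 is op1, op2, op3, op4, op5:
step 1: op1 take() → empty — queue <>
step 2: op2 take() → empty — queue <>
step 3: op3 put(84) (pending, included) — queue <84>
step 4: op4 put(25) — queue <84,25>
step 5: op5 put(29) — queue <84,25,29>
event 12 — op7's response, time 12 — after it, nothing linearizes
every completion of the 2 pending operations (op3, op6) was checked; none linearizes
take op1, op2, op4, op5, op7 (pending dropped): step 5 already fails, because op7 take() → 65 cannot occur there
take op1, op2, op5, op4, op7 (pending dropped): step 5 already fails, because op7 take() → 65 cannot occur there

12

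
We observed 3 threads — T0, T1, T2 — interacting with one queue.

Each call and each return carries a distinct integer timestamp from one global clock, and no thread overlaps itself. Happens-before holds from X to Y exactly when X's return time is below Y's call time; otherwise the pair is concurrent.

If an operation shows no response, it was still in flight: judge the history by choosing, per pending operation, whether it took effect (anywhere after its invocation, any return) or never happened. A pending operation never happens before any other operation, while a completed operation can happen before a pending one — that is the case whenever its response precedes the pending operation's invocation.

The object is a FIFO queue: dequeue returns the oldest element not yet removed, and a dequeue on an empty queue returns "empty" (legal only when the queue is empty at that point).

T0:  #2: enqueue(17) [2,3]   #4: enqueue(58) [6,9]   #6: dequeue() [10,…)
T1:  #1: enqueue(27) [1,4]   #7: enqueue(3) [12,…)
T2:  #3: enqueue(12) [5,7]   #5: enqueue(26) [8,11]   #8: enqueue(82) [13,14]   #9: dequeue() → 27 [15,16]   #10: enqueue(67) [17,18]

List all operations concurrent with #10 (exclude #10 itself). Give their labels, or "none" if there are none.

#6, #7

overlap test against #10 [17,18]: concurrent iff the interval meets 17..18
#1 [1,4]: before
#2 [2,3]: before
#3 [5,7]: before
#4 [6,9]: before
#5 [8,11]: before
#6 [10,…): concurrent
#7 [12,…): concurrent
#8 [13,14]: before
#9 [15,16]: before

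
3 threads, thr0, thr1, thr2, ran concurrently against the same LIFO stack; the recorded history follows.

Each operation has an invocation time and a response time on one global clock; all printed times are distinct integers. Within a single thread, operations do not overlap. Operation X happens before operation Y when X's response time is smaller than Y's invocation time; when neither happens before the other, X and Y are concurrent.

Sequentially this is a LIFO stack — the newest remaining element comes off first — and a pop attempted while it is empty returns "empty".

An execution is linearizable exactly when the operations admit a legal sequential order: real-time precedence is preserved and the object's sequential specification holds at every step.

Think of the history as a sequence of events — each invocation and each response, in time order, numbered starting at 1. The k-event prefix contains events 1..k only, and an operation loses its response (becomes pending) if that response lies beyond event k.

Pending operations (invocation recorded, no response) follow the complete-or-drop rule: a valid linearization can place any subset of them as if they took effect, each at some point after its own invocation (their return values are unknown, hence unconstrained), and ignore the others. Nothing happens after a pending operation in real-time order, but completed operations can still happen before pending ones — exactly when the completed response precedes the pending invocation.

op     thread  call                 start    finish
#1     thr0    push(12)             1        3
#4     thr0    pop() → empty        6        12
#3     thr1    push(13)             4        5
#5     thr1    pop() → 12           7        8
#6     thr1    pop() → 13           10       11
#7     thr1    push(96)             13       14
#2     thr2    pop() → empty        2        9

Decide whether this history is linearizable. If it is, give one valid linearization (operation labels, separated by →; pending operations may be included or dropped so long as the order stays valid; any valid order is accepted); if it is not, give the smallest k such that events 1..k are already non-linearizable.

prefix check: 1..10 passes, 1..11 fails once #6's time-11 response joins
5 completed operations, 4 real-time-consistent orders — every LIFO stack replay fails
completion choices over the 1 pending operation (#4) were checked; none helps
sample order #1, #2, #3, #5, #6 (pending dropped) stalls at step 2 — #2 pop() → empty has no legal effect
sample order #1, #3, #2, #5, #6 (pending dropped) stalls at step 3 — #2 pop() → empty has no legal effect

not linearizable — minimal violating prefix: 11 events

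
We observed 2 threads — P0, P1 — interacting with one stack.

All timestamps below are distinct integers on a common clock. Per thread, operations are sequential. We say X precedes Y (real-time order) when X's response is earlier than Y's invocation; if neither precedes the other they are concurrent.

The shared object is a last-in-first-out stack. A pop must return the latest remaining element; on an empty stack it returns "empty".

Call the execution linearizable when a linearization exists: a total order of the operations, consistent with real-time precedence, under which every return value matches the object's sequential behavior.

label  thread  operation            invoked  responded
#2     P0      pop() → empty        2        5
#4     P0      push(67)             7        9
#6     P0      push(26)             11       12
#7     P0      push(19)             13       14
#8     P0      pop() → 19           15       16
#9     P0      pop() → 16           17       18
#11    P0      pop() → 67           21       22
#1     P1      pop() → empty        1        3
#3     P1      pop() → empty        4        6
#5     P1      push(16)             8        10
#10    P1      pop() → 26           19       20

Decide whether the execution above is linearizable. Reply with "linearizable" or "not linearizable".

not linearizable

events 1..17 are fine; event 18 — the response of #9 at time 18 — makes the prefix non-linearizable
real-time-consistent orders of the 9 completed operations: 6 — all fail the stack replay
sample order #1, #2, #3, #4, #5, #6, #7, #8, #9 stalls at step 9 — #9 pop() → 16 has no legal effect
sample order #1, #2, #3, #5, #4, #6, #7, #8, #9 stalls at step 9 — #9 pop() → 16 has no legal effect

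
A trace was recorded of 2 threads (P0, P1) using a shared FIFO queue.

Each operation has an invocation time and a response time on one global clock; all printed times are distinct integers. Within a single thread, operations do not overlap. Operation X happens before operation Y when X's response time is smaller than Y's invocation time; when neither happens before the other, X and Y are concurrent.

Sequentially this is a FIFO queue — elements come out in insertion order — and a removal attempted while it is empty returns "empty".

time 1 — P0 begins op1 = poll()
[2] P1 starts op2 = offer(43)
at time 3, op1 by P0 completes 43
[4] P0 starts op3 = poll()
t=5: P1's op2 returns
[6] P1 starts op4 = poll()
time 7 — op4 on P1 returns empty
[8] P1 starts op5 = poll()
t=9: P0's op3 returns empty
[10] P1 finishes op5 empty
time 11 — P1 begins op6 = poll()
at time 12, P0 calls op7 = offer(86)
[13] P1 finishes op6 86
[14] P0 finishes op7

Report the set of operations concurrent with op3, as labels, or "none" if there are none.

op2, op4, op5

op3 runs from 4 to 9; window-overlapping ops are concurrent
op1 [1,3]: before
op2 [2,5]: concurrent
op4 [6,7]: concurrent
op5 [8,10]: concurrent
op6 [11,13]: after
op7 [12,14]: after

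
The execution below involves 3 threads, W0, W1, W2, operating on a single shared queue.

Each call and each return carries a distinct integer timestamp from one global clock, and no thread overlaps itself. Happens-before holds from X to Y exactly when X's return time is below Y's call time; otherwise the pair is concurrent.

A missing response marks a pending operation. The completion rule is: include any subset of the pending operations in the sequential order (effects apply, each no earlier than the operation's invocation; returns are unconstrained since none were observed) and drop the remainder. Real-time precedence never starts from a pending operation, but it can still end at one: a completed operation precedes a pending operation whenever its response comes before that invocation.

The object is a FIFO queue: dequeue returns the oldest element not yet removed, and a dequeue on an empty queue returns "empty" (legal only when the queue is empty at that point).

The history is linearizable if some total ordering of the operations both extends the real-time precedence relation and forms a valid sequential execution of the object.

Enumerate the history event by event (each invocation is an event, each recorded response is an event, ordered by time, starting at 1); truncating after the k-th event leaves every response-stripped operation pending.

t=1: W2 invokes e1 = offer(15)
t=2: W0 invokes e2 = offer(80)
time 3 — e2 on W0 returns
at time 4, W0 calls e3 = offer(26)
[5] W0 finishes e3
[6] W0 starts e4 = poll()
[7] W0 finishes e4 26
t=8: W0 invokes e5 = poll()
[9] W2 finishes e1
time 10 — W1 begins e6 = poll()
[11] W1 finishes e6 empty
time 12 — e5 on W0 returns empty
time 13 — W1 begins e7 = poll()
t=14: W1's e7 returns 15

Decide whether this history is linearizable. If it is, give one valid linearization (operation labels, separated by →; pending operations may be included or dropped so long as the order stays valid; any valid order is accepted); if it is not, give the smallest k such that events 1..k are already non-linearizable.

events 1..6 are fine; event 7 — the response of e4 at time 7 — makes the prefix non-linearizable
exactly one order of the 3 completed ops respects real time; the queue replay fails
including or dropping the 1 pending operation (e1) in any combination fails
sample order e2, e3, e4 (pending dropped) stalls at step 3 — e4 poll() → 26 has no legal effect

not linearizable — minimal violating prefix: 7 events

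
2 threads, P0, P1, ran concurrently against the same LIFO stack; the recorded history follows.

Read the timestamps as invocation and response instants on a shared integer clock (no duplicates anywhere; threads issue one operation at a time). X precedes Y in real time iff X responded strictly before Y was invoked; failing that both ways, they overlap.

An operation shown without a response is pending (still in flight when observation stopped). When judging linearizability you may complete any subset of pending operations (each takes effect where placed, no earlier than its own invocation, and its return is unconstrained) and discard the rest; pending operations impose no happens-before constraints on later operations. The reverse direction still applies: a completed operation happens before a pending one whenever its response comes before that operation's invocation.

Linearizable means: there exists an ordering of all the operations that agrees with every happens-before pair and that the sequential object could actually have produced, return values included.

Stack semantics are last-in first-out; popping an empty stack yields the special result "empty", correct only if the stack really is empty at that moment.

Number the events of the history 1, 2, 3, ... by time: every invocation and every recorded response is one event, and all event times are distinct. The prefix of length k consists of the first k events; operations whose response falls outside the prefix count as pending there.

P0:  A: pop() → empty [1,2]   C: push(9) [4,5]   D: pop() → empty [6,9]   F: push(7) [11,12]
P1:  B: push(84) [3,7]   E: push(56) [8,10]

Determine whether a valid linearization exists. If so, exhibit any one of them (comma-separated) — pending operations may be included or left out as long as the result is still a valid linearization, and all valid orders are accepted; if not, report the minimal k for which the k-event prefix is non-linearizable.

not linearizable — minimal violating prefix: 9 events

events 1..8 are fine; event 9 — the response of D at time 9 — makes the prefix non-linearizable
3 orders of the 4 completed LIFO stack ops respect real time; none is legal
no completion choice of the 1 pending operation (E) rescues it — every subset was tried
e.g. A, B, C, D (pending dropped): illegal at step 4, since D pop() → empty cannot apply there
e.g. A, C, B, D (pending dropped): illegal at step 4, since D pop() → empty cannot apply there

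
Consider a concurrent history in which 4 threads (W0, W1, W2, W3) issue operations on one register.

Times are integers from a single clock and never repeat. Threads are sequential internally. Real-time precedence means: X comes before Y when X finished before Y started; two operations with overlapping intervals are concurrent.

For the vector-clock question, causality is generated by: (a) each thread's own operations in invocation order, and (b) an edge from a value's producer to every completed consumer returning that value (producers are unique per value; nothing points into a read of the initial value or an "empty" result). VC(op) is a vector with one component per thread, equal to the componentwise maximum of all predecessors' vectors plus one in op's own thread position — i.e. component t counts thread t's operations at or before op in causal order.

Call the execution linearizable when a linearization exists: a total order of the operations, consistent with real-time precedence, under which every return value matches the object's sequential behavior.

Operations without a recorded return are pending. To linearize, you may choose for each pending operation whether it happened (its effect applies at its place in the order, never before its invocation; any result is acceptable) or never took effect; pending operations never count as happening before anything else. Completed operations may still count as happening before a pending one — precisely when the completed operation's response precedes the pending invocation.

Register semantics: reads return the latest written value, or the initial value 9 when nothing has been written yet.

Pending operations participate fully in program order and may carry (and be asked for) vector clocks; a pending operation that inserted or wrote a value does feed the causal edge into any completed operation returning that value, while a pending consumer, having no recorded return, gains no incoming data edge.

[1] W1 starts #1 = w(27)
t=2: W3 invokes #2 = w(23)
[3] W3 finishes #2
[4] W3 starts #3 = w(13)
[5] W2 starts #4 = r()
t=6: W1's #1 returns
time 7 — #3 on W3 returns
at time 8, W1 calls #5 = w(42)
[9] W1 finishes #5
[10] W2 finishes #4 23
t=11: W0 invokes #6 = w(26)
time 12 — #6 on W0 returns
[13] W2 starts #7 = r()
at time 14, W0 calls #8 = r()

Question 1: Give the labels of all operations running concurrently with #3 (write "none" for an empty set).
#1, #4

#3 runs from 4 to 7; window-overlapping ops are concurrent
#1 [1,6]: concurrent
#2 [2,3]: before
#4 [5,10]: concurrent
#5 [8,9]: after
#6 [11,12]: after
#7 [13,…): after
#8 [14,…): after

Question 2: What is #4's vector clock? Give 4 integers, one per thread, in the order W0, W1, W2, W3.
(0, 0, 1, 1)

root op #2, invoked 2: fresh clock plus W3's own tick → (0, 0, 0, 1)
root op #1, invoked 1: fresh clock plus W1's own tick → (0, 1, 0, 0)
root op #6, invoked 11: fresh clock plus W0's own tick → (1, 0, 0, 0)
invoked at 4, #3 merges VC(#2)=(0, 0, 0, 1) and bumps W3's slot → (0, 0, 0, 2)
invoked at 5, #4 merges VC(#2)=(0, 0, 0, 1) and bumps W2's slot → (0, 0, 1, 1)
invoked at 8, #5 merges VC(#1)=(0, 1, 0, 0) and bumps W1's slot → (0, 2, 0, 0)
invoked at 14, #8 merges VC(#6)=(1, 0, 0, 0) and bumps W0's slot → (2, 0, 0, 0)
invoked at 13, #7 merges VC(#4)=(0, 0, 1, 1) and bumps W2's slot → (0, 0, 2, 1)
target: VC(#4) = (0, 0, 1, 1)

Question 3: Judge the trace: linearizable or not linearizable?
linearizable

witness order: #1, #2, #4, #3, #5, #6
1. #1 w(27), leaving value 27
2. #2 w(23), leaving value 23
3. #4 r() → 23, leaving value 23
4. #3 w(13), leaving value 13
5. #5 w(42), leaving value 42
6. #6 w(26), leaving value 26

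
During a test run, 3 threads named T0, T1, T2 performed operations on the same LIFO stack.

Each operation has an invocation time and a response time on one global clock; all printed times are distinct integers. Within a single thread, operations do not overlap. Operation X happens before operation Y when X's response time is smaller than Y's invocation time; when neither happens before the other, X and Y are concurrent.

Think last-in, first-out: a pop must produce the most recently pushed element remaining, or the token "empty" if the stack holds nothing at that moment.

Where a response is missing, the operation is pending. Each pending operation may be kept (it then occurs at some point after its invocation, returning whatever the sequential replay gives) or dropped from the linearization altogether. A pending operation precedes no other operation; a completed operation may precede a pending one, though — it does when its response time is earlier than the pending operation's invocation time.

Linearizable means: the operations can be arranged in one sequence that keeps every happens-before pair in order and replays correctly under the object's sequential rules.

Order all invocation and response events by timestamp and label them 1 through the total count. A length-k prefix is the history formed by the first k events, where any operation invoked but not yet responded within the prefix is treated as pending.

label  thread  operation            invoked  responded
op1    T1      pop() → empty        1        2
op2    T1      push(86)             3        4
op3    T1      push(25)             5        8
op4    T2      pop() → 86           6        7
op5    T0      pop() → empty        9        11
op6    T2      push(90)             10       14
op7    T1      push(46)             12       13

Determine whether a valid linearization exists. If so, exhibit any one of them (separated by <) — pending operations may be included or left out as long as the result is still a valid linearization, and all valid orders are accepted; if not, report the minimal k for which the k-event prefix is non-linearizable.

the violation lands at event 11, op5's response at time 11: events 1..10 linearize, events 1..11 do not
checked exhaustively: 2 real-time-consistent orders of 5 completed operations, zero legal LIFO stack replays
no escape via the 1 pending operation (op6): every completion choice fails
sample order op1, op2, op3, op4, op5 (pending dropped) stalls at step 4 — op4 pop() → 86 has no legal effect
sample order op1, op2, op4, op3, op5 (pending dropped) stalls at step 5 — op5 pop() → empty has no legal effect

not linearizable — minimal violating prefix: 11 events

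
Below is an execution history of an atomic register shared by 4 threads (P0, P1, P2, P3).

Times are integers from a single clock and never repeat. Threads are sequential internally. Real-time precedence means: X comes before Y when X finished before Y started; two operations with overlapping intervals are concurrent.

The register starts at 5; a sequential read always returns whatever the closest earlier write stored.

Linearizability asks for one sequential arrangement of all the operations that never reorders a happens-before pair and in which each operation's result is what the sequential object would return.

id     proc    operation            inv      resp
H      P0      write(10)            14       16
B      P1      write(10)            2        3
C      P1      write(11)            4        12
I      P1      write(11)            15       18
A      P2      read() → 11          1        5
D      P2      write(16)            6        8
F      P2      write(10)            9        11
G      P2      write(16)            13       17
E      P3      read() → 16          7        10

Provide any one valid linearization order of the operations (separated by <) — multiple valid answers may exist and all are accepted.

after step 1 (B write(10)): value 10
after step 2 (C write(11)): value 11
after step 3 (A read() → 11): value 11
after step 4 (D write(16)): value 16
after step 5 (E read() → 16): value 16
after step 6 (F write(10)): value 10
after step 7 (G write(16)): value 16
after step 8 (H write(10)): value 10
after step 9 (I write(11)): value 11

B < C < A < D < E < F < G < H < I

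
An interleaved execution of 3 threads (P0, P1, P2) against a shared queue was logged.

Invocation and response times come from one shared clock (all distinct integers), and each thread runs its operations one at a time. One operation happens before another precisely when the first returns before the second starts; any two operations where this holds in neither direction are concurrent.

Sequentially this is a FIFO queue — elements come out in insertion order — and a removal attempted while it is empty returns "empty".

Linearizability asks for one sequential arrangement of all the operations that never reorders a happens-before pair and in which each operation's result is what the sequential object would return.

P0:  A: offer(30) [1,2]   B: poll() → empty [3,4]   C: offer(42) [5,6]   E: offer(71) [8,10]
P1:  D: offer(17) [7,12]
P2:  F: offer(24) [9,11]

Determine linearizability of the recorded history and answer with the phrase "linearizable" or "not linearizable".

prefix check: 1..3 passes, 1..4 fails once B's time-4 response joins
the completed operations (2 total) allow one real-time order; the queue replay rejects it
sample order A, B stalls at step 2 — B poll() → empty has no legal effect

not linearizable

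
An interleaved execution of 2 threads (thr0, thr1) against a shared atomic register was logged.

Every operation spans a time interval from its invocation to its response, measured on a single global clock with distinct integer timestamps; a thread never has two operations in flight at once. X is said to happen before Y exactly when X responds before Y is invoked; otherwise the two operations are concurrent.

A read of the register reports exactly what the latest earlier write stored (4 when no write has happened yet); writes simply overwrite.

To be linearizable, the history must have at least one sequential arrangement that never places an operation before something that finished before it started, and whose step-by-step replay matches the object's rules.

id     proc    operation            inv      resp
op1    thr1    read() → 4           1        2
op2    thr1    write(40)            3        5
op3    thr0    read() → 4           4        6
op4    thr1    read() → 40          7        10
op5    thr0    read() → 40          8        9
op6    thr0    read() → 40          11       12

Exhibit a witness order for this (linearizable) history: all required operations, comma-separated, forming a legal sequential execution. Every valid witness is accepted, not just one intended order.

step 1: op1 read() → 4 — value 4
step 2: op3 read() → 4 — value 4
step 3: op2 write(40) — value 40
step 4: op4 read() → 40 — value 40
step 5: op5 read() → 40 — value 40
step 6: op6 read() → 40 — value 40

op1, op3, op2, op4, op5, op6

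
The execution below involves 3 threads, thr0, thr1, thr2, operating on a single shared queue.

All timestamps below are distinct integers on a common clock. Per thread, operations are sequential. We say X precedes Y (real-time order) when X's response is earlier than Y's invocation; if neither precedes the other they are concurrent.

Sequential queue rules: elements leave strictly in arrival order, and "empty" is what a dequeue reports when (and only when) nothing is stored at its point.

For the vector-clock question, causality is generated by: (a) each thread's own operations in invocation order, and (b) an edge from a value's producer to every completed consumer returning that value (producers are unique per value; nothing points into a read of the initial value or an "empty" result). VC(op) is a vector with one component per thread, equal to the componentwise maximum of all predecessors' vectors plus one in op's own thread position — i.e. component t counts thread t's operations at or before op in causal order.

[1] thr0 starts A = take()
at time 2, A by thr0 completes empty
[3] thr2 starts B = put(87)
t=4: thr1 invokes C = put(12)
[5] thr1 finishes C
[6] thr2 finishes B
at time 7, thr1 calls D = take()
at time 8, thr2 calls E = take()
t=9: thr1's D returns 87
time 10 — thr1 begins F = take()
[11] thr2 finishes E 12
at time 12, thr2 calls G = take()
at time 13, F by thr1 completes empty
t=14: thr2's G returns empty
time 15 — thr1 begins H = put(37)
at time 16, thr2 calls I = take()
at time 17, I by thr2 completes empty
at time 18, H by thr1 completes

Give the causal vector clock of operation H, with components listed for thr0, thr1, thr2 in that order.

invoked at 3, B has no predecessors; its own thr2 bump gives (0, 0, 1)
invoked at 4, C has no predecessors; its own thr1 bump gives (0, 1, 0)
invoked at 1, A has no predecessors; its own thr0 bump gives (1, 0, 0)
from VC(B)=(0, 0, 1), VC(C)=(0, 1, 0), E (invoked 8) maxes components and bumps thr2 → (0, 1, 2)
from VC(B)=(0, 0, 1), VC(C)=(0, 1, 0), D (invoked 7) maxes components and bumps thr1 → (0, 2, 1)
from VC(E)=(0, 1, 2), G (invoked 12) maxes components and bumps thr2 → (0, 1, 3)
from VC(D)=(0, 2, 1), F (invoked 10) maxes components and bumps thr1 → (0, 3, 1)
from VC(G)=(0, 1, 3), I (invoked 16) maxes components and bumps thr2 → (0, 1, 4)
from VC(F)=(0, 3, 1), H (invoked 15) maxes components and bumps thr1 → (0, 4, 1)
target: VC(H) = (0, 4, 1)

(0, 4, 1)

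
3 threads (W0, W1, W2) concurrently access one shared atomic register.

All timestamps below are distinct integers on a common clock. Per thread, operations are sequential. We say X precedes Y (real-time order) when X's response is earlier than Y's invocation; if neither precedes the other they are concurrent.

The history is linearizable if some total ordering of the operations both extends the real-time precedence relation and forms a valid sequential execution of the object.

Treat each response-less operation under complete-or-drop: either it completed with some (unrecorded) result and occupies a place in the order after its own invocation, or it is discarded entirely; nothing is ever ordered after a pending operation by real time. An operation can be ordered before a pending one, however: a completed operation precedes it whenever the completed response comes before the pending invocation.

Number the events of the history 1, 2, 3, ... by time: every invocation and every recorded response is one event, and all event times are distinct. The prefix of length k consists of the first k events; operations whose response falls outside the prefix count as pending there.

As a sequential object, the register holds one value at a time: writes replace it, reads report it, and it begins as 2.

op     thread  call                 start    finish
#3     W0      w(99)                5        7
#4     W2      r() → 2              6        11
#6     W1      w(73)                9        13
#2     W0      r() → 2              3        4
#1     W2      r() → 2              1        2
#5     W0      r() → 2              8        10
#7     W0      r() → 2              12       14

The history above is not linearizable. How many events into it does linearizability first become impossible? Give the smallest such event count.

10

events 1..9 are linearizable; a witness order is #1, #2, #3:
step 1: #1 r() → 2 — value 2
step 2: #2 r() → 2 — value 2
step 3: #3 w(99) — value 99
with event 10 included (#5 responding at time 10), all real-time-consistent orders fail
no completion choice of the 2 pending operations (#4, #6) rescues it — every subset was tried
e.g. #1, #2, #3, #5 (pending dropped): illegal at step 4, since #5 r() → 2 cannot apply there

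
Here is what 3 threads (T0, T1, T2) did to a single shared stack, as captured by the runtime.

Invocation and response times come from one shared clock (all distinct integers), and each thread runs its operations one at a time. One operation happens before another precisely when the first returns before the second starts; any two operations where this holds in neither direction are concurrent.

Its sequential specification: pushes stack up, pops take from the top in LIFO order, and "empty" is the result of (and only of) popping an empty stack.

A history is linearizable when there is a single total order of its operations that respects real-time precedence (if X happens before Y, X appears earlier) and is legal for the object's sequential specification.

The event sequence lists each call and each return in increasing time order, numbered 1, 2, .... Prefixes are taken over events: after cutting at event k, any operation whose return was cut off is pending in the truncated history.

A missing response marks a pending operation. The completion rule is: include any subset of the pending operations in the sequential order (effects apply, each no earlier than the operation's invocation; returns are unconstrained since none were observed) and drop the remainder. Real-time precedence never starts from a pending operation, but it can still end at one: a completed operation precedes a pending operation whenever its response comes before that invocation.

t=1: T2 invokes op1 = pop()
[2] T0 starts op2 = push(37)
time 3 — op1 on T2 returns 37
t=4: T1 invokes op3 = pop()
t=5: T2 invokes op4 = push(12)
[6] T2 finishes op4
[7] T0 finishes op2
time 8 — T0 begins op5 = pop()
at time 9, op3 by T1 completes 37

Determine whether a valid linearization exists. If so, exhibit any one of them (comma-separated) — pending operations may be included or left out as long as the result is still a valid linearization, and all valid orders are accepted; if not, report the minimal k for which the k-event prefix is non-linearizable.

the violation lands at event 9, op3's response at time 9: events 1..8 linearize, events 1..9 do not
no legal order exists: 8 real-time-consistent candidates over 4 completed stack operations, all rejected
every completion of the 1 pending operation (op5) was checked; none linearizes
one such order, op1, op2, op3, op4 (pending dropped), breaks at step 1 where op1 pop() → 37 is illegal
one such order, op1, op2, op4, op3 (pending dropped), breaks at step 1 where op1 pop() → 37 is illegal

not linearizable — minimal violating prefix: 9 events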